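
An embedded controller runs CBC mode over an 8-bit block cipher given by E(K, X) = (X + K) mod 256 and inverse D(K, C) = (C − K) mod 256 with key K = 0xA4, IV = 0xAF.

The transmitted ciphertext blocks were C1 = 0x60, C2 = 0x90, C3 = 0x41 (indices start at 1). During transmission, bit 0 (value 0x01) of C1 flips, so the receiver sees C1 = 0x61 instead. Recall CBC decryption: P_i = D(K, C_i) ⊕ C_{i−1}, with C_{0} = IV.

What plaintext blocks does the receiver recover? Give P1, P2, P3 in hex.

P1 = 0x12, P2 = 0x8D, P3 = 0x0D

Only C1 changed, to 0x61. In CBC, a change in C_i garbles P_i and flips the same bit in P_{i+1}. Decrypting the received ciphertext:
P1: D(K, 0x61) = 0xBD; 0xBD ⊕ 0xAF = 0x12.
P2: D(K, 0x90) = 0xEC; 0xEC ⊕ 0x61 = 0x8D.
P3: D(K, 0x41) = 0x9D; 0x9D ⊕ 0x90 = 0x0D.
Blocks that differ from the original plaintext: P1, P2.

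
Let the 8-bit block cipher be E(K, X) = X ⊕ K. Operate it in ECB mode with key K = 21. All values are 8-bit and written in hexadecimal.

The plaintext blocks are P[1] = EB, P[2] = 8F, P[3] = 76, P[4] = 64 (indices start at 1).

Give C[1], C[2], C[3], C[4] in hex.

C[1] = CA, C[2] = AE, C[3] = 57, C[4] = 45

ECB encryption: C_i = E(K, P_i).
C[1]: E(K, EB) = CA.
C[2]: E(K, 8F) = AE.
C[3]: E(K, 76) = 57.
C[4]: E(K, 64) = 45.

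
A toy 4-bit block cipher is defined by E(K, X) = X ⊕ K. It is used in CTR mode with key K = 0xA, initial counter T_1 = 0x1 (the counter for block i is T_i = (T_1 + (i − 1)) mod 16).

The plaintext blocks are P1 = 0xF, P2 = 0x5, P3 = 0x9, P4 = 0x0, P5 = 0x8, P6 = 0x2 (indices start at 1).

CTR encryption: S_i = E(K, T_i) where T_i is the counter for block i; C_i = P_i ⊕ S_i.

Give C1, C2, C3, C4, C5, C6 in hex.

C1 = 0x4, C2 = 0xD, C3 = 0x0, C4 = 0xE, C5 = 0x7, C6 = 0xE

C1: T = 0x1, S = E(K, T) = 0xB; 0xF ⊕ 0xB = 0x4.
C2: T = 0x2, S = E(K, T) = 0x8; 0x5 ⊕ 0x8 = 0xD.
C3: T = 0x3, S = E(K, T) = 0x9; 0x9 ⊕ 0x9 = 0x0.
C4: T = 0x4, S = E(K, T) = 0xE; 0x0 ⊕ 0xE = 0xE.
C5: T = 0x5, S = E(K, T) = 0xF; 0x8 ⊕ 0xF = 0x7.
C6: T = 0x6, S = E(K, T) = 0xC; 0x2 ⊕ 0xC = 0xE.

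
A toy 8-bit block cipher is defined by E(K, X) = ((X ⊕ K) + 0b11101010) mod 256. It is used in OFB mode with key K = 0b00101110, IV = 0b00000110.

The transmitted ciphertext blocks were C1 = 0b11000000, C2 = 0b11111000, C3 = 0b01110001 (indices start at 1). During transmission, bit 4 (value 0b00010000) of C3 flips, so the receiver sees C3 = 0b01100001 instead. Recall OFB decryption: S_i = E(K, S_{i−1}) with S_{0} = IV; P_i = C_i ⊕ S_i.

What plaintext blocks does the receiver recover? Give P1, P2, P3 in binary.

Only C3 changed, to 0b01100001. In OFB, a change in C_i flips the same bit in P_i only; the keystream is unaffected. Decrypting the received ciphertext:
P1: S = E(K, 0b00000110) = 0b00010010; 0b11000000 ⊕ 0b00010010 = 0b11010010.
P2: S = E(K, 0b00010010) = 0b00100110; 0b11111000 ⊕ 0b00100110 = 0b11011110.
P3: S = E(K, 0b00100110) = 0b11110010; 0b01100001 ⊕ 0b11110010 = 0b10010011.
Blocks that differ from the original plaintext: P3.

P1 = 0b11010010, P2 = 0b11011110, P3 = 0b10010011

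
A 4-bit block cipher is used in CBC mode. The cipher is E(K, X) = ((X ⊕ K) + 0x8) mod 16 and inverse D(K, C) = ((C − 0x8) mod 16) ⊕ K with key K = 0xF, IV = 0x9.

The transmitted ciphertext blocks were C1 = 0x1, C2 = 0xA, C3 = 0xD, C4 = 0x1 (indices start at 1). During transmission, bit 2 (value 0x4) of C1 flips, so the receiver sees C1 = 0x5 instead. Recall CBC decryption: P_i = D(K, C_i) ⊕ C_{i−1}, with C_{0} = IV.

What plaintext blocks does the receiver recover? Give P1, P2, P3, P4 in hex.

P1 = 0xB, P2 = 0x8, P3 = 0x0, P4 = 0xB

Only C1 changed, to 0x5. In CBC, a change in C_i garbles P_i and flips the same bit in P_{i+1}. Decrypting the received ciphertext:
P1: D(K, 0x5) = 0x2; 0x2 ⊕ 0x9 = 0xB.
P2: D(K, 0xA) = 0xD; 0xD ⊕ 0x5 = 0x8.
P3: D(K, 0xD) = 0xA; 0xA ⊕ 0xA = 0x0.
P4: D(K, 0x1) = 0x6; 0x6 ⊕ 0xD = 0xB.
Blocks that differ from the original plaintext: P1, P2.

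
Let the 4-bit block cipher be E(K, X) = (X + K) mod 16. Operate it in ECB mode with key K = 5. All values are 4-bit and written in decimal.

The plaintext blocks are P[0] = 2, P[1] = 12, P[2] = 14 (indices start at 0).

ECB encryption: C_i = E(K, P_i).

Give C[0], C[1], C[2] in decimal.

C[0] = 7, C[1] = 1, C[2] = 3

C[0]: E(K, 2) = 7.
C[1]: E(K, 12) = 1.
C[2]: E(K, 14) = 3.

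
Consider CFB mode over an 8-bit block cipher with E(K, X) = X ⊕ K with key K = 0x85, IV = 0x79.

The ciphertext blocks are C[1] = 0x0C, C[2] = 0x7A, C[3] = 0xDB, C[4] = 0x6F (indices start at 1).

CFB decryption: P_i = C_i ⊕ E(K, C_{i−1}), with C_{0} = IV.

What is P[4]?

P[4] = 0x31

P[4]: E(K, 0xDB) = 0x5E; 0x6F ⊕ 0x5E = 0x31.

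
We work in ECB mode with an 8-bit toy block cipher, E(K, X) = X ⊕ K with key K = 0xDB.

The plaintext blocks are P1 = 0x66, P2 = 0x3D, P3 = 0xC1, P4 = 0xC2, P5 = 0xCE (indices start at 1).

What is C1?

C1 = 0xBD

ECB encryption: C_i = E(K, P_i).
C1: E(K, 0x66) = 0xBD.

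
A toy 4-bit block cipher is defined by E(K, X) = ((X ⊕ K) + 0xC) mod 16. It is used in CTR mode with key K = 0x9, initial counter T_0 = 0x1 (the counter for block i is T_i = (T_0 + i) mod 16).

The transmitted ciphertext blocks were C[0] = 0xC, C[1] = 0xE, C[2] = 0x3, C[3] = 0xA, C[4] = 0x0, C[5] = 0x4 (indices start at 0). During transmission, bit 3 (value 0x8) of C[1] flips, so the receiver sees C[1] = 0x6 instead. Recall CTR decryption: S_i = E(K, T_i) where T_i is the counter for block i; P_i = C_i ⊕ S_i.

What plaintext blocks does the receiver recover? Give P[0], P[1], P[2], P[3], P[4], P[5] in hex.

P[0] = 0x8, P[1] = 0x1, P[2] = 0x5, P[3] = 0x3, P[4] = 0x8, P[5] = 0xF

Only C[1] changed, to 0x6. In CTR, a change in C_i flips the same bit in P_i only; the keystream is unaffected. Decrypting the received ciphertext:
P[0]: T = 0x1, S = E(K, T) = 0x4; 0xC ⊕ 0x4 = 0x8.
P[1]: T = 0x2, S = E(K, T) = 0x7; 0x6 ⊕ 0x7 = 0x1.
P[2]: T = 0x3, S = E(K, T) = 0x6; 0x3 ⊕ 0x6 = 0x5.
P[3]: T = 0x4, S = E(K, T) = 0x9; 0xA ⊕ 0x9 = 0x3.
P[4]: T = 0x5, S = E(K, T) = 0x8; 0x0 ⊕ 0x8 = 0x8.
P[5]: T = 0x6, S = E(K, T) = 0xB; 0x4 ⊕ 0xB = 0xF.
Blocks that differ from the original plaintext: P[1].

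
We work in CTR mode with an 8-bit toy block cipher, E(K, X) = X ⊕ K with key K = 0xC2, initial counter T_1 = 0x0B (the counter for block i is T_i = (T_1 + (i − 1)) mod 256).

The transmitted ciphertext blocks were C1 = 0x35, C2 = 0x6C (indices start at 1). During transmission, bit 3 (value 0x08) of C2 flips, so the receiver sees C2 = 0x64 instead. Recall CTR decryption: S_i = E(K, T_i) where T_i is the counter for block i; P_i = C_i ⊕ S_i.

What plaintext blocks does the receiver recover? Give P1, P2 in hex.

Only C2 changed, to 0x64. In CTR, a change in C_i flips the same bit in P_i only; the keystream is unaffected. Decrypting the received ciphertext:
P1: T = 0x0B, S = E(K, T) = 0xC9; 0x35 ⊕ 0xC9 = 0xFC.
P2: T = 0x0C, S = E(K, T) = 0xCE; 0x64 ⊕ 0xCE = 0xAA.
Blocks that differ from the original plaintext: P2.

P1 = 0xFC, P2 = 0xAA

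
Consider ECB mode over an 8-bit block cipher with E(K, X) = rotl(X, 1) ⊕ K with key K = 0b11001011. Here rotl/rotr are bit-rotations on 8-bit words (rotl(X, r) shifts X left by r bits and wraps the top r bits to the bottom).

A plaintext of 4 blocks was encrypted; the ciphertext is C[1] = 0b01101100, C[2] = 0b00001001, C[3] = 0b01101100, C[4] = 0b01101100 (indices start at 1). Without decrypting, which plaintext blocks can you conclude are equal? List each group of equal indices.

P[1] = P[3] = P[4]

ECB encrypts each block independently with the same key, so equal ciphertext blocks imply equal plaintext blocks.
C[1] = C[3] = C[4] = 0b01101100, so P[1] = P[3] = P[4].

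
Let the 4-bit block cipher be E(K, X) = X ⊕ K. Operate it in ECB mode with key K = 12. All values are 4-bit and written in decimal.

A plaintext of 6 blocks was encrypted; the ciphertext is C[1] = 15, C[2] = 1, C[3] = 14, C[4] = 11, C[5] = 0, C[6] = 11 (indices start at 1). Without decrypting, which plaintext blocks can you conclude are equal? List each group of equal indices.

ECB encrypts each block independently with the same key, so equal ciphertext blocks imply equal plaintext blocks.
C[4] = C[6] = 11, so P[4] = P[6].

P[4] = P[6]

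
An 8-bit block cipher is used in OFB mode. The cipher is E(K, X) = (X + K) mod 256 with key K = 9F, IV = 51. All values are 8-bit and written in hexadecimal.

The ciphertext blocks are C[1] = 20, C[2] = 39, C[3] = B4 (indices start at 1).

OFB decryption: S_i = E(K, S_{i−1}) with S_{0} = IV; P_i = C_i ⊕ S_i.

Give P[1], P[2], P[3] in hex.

P[1]: S = E(K, 51) = F0; 20 ⊕ F0 = D0.
P[2]: S = E(K, F0) = 8F; 39 ⊕ 8F = B6.
P[3]: S = E(K, 8F) = 2E; B4 ⊕ 2E = 9A.

P[1] = D0, P[2] = B6, P[3] = 9A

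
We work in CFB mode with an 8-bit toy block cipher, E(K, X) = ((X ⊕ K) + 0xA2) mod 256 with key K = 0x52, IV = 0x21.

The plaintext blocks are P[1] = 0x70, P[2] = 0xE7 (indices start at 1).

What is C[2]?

C[2] = 0x3E

CFB encryption: C_i = P_i ⊕ E(K, C_{i−1}), with C_{0} = IV.
C[1]: E(K, 0x21) = 0x15; 0x70 ⊕ 0x15 = 0x65.
C[2]: E(K, 0x65) = 0xD9; 0xE7 ⊕ 0xD9 = 0x3E.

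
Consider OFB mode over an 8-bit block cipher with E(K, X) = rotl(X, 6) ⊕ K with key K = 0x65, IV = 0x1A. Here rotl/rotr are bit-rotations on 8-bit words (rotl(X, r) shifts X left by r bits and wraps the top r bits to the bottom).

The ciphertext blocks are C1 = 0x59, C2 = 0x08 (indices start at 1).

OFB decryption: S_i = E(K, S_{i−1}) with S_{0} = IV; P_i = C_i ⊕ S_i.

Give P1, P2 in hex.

P1 = 0xBA, P2 = 0x95

P1: S = E(K, 0x1A) = 0xE3; 0x59 ⊕ 0xE3 = 0xBA.
P2: S = E(K, 0xE3) = 0x9D; 0x08 ⊕ 0x9D = 0x95.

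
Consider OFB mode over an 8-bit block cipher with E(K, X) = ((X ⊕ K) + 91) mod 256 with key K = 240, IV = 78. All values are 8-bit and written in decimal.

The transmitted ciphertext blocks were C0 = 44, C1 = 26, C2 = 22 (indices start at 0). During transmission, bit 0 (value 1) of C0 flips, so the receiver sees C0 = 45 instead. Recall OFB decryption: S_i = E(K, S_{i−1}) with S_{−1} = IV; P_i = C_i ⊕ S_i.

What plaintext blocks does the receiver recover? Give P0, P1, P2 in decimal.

P0 = 52, P1 = 94, P2 = 25

Only C0 changed, to 45. In OFB, a change in C_i flips the same bit in P_i only; the keystream is unaffected. Decrypting the received ciphertext:
P0: S = E(K, 78) = 25; 45 ⊕ 25 = 52.
P1: S = E(K, 25) = 68; 26 ⊕ 68 = 94.
P2: S = E(K, 68) = 15; 22 ⊕ 15 = 25.
Blocks that differ from the original plaintext: P0.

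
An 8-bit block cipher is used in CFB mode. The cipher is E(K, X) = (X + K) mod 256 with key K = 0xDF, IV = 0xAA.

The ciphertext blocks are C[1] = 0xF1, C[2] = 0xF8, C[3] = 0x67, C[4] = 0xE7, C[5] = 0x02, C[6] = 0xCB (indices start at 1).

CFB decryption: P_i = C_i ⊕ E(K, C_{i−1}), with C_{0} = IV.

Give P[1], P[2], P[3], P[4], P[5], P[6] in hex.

P[1] = 0x78, P[2] = 0x28, P[3] = 0xB0, P[4] = 0xA1, P[5] = 0xC4, P[6] = 0x2A

P[1]: E(K, 0xAA) = 0x89; 0xF1 ⊕ 0x89 = 0x78.
P[2]: E(K, 0xF1) = 0xD0; 0xF8 ⊕ 0xD0 = 0x28.
P[3]: E(K, 0xF8) = 0xD7; 0x67 ⊕ 0xD7 = 0xB0.
P[4]: E(K, 0x67) = 0x46; 0xE7 ⊕ 0x46 = 0xA1.
P[5]: E(K, 0xE7) = 0xC6; 0x02 ⊕ 0xC6 = 0xC4.
P[6]: E(K, 0x02) = 0xE1; 0xCB ⊕ 0xE1 = 0x2A.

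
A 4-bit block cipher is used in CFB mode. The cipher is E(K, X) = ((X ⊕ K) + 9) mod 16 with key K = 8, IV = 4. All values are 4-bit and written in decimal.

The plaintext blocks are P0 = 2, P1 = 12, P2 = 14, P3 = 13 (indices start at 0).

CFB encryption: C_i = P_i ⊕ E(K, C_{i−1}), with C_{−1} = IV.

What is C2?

C2 = 11

C0: E(K, 4) = 5; 2 ⊕ 5 = 7.
C1: E(K, 7) = 8; 12 ⊕ 8 = 4.
C2: E(K, 4) = 5; 14 ⊕ 5 = 11.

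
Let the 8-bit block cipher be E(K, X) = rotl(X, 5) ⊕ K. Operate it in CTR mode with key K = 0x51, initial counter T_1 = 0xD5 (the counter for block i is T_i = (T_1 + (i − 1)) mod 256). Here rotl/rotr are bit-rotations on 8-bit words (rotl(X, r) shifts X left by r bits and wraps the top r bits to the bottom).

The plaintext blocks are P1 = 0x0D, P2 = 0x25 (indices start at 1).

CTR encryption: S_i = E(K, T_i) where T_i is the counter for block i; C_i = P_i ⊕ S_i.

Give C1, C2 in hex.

C1: T = 0xD5, S = E(K, T) = 0xEB; 0x0D ⊕ 0xEB = 0xE6.
C2: T = 0xD6, S = E(K, T) = 0x8B; 0x25 ⊕ 0x8B = 0xAE.

C1 = 0xE6, C2 = 0xAE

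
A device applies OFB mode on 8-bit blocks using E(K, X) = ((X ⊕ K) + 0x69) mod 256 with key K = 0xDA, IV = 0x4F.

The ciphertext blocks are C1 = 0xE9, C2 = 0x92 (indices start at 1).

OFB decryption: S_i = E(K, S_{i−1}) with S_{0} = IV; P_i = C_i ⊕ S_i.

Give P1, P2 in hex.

P1: S = E(K, 0x4F) = 0xFE; 0xE9 ⊕ 0xFE = 0x17.
P2: S = E(K, 0xFE) = 0x8D; 0x92 ⊕ 0x8D = 0x1F.

P1 = 0x17, P2 = 0x1F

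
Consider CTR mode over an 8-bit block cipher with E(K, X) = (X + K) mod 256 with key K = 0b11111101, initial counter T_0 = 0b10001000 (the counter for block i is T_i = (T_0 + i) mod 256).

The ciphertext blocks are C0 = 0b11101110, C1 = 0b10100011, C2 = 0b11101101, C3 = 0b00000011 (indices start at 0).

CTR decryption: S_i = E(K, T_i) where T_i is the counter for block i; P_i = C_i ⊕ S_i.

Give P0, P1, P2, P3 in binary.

P0: T = 0b10001000, S = E(K, T) = 0b10000101; 0b11101110 ⊕ 0b10000101 = 0b01101011.
P1: T = 0b10001001, S = E(K, T) = 0b10000110; 0b10100011 ⊕ 0b10000110 = 0b00100101.
P2: T = 0b10001010, S = E(K, T) = 0b10000111; 0b11101101 ⊕ 0b10000111 = 0b01101010.
P3: T = 0b10001011, S = E(K, T) = 0b10001000; 0b00000011 ⊕ 0b10001000 = 0b10001011.

P0 = 0b01101011, P1 = 0b00100101, P2 = 0b01101010, P3 = 0b10001011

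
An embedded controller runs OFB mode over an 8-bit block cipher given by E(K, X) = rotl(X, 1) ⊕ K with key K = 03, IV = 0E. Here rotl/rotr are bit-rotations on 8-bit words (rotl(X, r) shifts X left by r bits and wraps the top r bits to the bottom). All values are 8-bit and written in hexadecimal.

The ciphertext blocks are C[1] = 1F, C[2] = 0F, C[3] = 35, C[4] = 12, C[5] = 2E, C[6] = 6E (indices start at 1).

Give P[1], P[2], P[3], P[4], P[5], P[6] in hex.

P[1] = 00, P[2] = 32, P[3] = 4C, P[4] = E3, P[5] = CE, P[6] = AC

OFB decryption: S_i = E(K, S_{i−1}) with S_{0} = IV; P_i = C_i ⊕ S_i.
P[1]: S = E(K, 0E) = 1F; 1F ⊕ 1F = 00.
P[2]: S = E(K, 1F) = 3D; 0F ⊕ 3D = 32.
P[3]: S = E(K, 3D) = 79; 35 ⊕ 79 = 4C.
P[4]: S = E(K, 79) = F1; 12 ⊕ F1 = E3.
P[5]: S = E(K, F1) = E0; 2E ⊕ E0 = CE.
P[6]: S = E(K, E0) = C2; 6E ⊕ C2 = AC.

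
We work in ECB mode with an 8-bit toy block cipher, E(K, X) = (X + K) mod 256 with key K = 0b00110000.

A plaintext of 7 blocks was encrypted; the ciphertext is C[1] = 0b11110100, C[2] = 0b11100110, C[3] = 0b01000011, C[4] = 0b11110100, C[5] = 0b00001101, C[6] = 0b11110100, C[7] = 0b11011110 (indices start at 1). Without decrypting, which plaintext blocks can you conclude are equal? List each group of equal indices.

ECB encrypts each block independently with the same key, so equal ciphertext blocks imply equal plaintext blocks.
C[1] = C[4] = C[6] = 0b11110100, so P[1] = P[4] = P[6].

P[1] = P[4] = P[6]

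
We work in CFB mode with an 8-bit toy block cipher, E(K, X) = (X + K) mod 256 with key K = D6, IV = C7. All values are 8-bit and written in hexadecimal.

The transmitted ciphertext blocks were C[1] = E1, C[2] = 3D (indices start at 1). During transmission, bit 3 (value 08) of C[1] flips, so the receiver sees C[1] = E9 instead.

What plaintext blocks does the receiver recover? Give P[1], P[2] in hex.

CFB decryption: P_i = C_i ⊕ E(K, C_{i−1}), with C_{0} = IV.
Only C[1] changed, to E9. In CFB, a change in C_i flips the same bit in P_i and garbles P_{i+1}. Decrypting the received ciphertext:
P[1]: E(K, C7) = 9D; E9 ⊕ 9D = 74.
P[2]: E(K, E9) = BF; 3D ⊕ BF = 82.
Blocks that differ from the original plaintext: P[1], P[2].

P[1] = 74, P[2] = 82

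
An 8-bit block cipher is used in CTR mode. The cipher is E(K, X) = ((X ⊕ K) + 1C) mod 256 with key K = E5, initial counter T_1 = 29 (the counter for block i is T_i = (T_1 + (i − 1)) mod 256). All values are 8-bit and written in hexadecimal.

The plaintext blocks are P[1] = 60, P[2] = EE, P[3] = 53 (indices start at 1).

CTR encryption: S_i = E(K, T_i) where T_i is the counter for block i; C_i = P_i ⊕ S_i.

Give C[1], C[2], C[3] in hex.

C[1] = 88, C[2] = 05, C[3] = B9

C[1]: T = 29, S = E(K, T) = E8; 60 ⊕ E8 = 88.
C[2]: T = 2A, S = E(K, T) = EB; EE ⊕ EB = 05.
C[3]: T = 2B, S = E(K, T) = EA; 53 ⊕ EA = B9.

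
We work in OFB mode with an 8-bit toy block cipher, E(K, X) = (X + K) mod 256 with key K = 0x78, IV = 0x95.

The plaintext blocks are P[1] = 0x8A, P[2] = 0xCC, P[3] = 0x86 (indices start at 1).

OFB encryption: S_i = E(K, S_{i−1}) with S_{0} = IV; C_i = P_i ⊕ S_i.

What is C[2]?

C[2] = 0x49

C[1]: S = E(K, 0x95) = 0x0D; 0x8A ⊕ 0x0D = 0x87.
C[2]: S = E(K, 0x0D) = 0x85; 0xCC ⊕ 0x85 = 0x49.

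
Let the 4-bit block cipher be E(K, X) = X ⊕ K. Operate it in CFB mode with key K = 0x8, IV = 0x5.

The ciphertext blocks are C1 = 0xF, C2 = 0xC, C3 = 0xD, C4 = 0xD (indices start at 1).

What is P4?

P4 = 0x8

CFB decryption: P_i = C_i ⊕ E(K, C_{i−1}), with C_{0} = IV.
P4: E(K, 0xD) = 0x5; 0xD ⊕ 0x5 = 0x8.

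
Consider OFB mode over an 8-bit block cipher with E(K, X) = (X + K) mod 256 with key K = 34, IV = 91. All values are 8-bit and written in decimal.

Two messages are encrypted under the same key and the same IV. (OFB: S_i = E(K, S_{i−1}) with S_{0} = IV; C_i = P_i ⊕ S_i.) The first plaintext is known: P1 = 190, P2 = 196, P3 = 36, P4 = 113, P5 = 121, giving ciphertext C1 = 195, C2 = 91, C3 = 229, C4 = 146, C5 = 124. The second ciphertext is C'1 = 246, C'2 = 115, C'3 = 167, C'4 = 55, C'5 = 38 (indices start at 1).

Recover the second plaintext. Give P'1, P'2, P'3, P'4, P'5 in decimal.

P'1 = 139, P'2 = 236, P'3 = 102, P'4 = 212, P'5 = 35

In OFB with a reused IV, both messages share the same keystream S_i, so C_i ⊕ C'_i = P_i ⊕ P'_i and thus P'_i = P_i ⊕ C_i ⊕ C'_i.
P'1: 190 ⊕ 195 ⊕ 246 = 139.
P'2: 196 ⊕ 91 ⊕ 115 = 236.
P'3: 36 ⊕ 229 ⊕ 167 = 102.
P'4: 113 ⊕ 146 ⊕ 55 = 212.
P'5: 121 ⊕ 124 ⊕ 38 = 35.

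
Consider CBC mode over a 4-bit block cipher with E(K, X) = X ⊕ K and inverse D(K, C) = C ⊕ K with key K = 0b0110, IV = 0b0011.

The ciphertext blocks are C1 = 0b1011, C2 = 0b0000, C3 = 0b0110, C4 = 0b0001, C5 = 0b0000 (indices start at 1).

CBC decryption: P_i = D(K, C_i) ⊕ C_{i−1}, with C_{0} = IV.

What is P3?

P3 = 0b0000

P3: D(K, 0b0110) = 0b0000; 0b0000 ⊕ 0b0000 = 0b0000.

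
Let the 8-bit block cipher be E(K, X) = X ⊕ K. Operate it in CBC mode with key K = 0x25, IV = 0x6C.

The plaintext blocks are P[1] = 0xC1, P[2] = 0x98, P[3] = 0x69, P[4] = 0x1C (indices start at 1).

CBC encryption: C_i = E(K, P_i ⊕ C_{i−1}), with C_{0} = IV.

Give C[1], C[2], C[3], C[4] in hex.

C[1]: P[1] ⊕ 0x6C = 0xAD; E(K, 0xAD) = 0x88.
C[2]: P[2] ⊕ 0x88 = 0x10; E(K, 0x10) = 0x35.
C[3]: P[3] ⊕ 0x35 = 0x5C; E(K, 0x5C) = 0x79.
C[4]: P[4] ⊕ 0x79 = 0x65; E(K, 0x65) = 0x40.

C[1] = 0x88, C[2] = 0x35, C[3] = 0x79, C[4] = 0x40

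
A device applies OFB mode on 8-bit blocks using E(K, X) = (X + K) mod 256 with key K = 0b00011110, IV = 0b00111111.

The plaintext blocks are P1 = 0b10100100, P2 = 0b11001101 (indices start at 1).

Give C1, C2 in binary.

OFB encryption: S_i = E(K, S_{i−1}) with S_{0} = IV; C_i = P_i ⊕ S_i.
C1: S = E(K, 0b00111111) = 0b01011101; 0b10100100 ⊕ 0b01011101 = 0b11111001.
C2: S = E(K, 0b01011101) = 0b01111011; 0b11001101 ⊕ 0b01111011 = 0b10110110.

C1 = 0b11111001, C2 = 0b10110110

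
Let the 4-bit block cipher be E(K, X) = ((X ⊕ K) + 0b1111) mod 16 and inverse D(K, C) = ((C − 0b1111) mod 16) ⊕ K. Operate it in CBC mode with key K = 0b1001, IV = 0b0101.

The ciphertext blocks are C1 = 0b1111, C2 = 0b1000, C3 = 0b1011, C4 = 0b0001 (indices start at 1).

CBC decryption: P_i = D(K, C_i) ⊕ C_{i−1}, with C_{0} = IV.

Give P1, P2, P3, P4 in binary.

P1 = 0b1100, P2 = 0b1111, P3 = 0b1101, P4 = 0b0000

P1: D(K, 0b1111) = 0b1001; 0b1001 ⊕ 0b0101 = 0b1100.
P2: D(K, 0b1000) = 0b0000; 0b0000 ⊕ 0b1111 = 0b1111.
P3: D(K, 0b1011) = 0b0101; 0b0101 ⊕ 0b1000 = 0b1101.
P4: D(K, 0b0001) = 0b1011; 0b1011 ⊕ 0b1011 = 0b0000.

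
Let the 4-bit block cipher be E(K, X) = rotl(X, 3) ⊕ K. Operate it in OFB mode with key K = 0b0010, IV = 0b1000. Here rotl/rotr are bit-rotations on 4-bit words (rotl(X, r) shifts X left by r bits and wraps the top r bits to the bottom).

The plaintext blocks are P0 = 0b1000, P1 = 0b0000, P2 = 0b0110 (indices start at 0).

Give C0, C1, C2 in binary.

C0 = 0b1110, C1 = 0b0001, C2 = 0b1100

OFB encryption: S_i = E(K, S_{i−1}) with S_{−1} = IV; C_i = P_i ⊕ S_i.
C0: S = E(K, 0b1000) = 0b0110; 0b1000 ⊕ 0b0110 = 0b1110.
C1: S = E(K, 0b0110) = 0b0001; 0b0000 ⊕ 0b0001 = 0b0001.
C2: S = E(K, 0b0001) = 0b1010; 0b0110 ⊕ 0b1010 = 0b1100.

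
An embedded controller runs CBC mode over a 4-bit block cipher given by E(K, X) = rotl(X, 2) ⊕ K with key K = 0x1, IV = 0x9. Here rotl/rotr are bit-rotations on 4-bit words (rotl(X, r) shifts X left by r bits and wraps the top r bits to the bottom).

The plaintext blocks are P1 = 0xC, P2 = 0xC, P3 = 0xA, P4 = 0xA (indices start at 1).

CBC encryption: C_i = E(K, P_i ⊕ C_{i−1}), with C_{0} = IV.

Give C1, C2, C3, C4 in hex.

C1 = 0x4, C2 = 0x3, C3 = 0x7, C4 = 0x6

C1: P1 ⊕ 0x9 = 0x5; E(K, 0x5) = 0x4.
C2: P2 ⊕ 0x4 = 0x8; E(K, 0x8) = 0x3.
C3: P3 ⊕ 0x3 = 0x9; E(K, 0x9) = 0x7.
C4: P4 ⊕ 0x7 = 0xD; E(K, 0xD) = 0x6.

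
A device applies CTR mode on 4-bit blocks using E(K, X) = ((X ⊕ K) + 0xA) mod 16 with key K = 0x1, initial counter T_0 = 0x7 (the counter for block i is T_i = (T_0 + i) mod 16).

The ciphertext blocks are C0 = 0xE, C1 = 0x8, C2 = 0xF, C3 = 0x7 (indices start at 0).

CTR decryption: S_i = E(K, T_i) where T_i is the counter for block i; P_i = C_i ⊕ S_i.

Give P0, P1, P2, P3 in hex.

P0 = 0xE, P1 = 0xB, P2 = 0xD, P3 = 0x2

P0: T = 0x7, S = E(K, T) = 0x0; 0xE ⊕ 0x0 = 0xE.
P1: T = 0x8, S = E(K, T) = 0x3; 0x8 ⊕ 0x3 = 0xB.
P2: T = 0x9, S = E(K, T) = 0x2; 0xF ⊕ 0x2 = 0xD.
P3: T = 0xA, S = E(K, T) = 0x5; 0x7 ⊕ 0x5 = 0x2.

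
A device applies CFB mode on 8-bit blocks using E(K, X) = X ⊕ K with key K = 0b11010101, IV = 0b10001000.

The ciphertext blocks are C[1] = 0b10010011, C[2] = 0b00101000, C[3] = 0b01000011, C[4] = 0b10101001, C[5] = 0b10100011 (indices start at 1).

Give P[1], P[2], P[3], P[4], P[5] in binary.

P[1] = 0b11001110, P[2] = 0b01101110, P[3] = 0b10111110, P[4] = 0b00111111, P[5] = 0b11011111

CFB decryption: P_i = C_i ⊕ E(K, C_{i−1}), with C_{0} = IV.
P[1]: E(K, 0b10001000) = 0b01011101; 0b10010011 ⊕ 0b01011101 = 0b11001110.
P[2]: E(K, 0b10010011) = 0b01000110; 0b00101000 ⊕ 0b01000110 = 0b01101110.
P[3]: E(K, 0b00101000) = 0b11111101; 0b01000011 ⊕ 0b11111101 = 0b10111110.
P[4]: E(K, 0b01000011) = 0b10010110; 0b10101001 ⊕ 0b10010110 = 0b00111111.
P[5]: E(K, 0b10101001) = 0b01111100; 0b10100011 ⊕ 0b01111100 = 0b11011111.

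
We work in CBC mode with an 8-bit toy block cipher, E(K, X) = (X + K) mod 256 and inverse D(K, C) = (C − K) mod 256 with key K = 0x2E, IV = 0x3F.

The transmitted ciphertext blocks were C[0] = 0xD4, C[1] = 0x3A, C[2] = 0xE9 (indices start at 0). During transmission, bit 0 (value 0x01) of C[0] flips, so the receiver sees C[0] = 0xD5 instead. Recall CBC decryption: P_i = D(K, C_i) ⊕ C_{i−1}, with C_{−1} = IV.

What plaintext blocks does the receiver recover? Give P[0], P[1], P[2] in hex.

P[0] = 0x98, P[1] = 0xD9, P[2] = 0x81

Only C[0] changed, to 0xD5. In CBC, a change in C_i garbles P_i and flips the same bit in P_{i+1}. Decrypting the received ciphertext:
P[0]: D(K, 0xD5) = 0xA7; 0xA7 ⊕ 0x3F = 0x98.
P[1]: D(K, 0x3A) = 0x0C; 0x0C ⊕ 0xD5 = 0xD9.
P[2]: D(K, 0xE9) = 0xBB; 0xBB ⊕ 0x3A = 0x81.
Blocks that differ from the original plaintext: P[0], P[1].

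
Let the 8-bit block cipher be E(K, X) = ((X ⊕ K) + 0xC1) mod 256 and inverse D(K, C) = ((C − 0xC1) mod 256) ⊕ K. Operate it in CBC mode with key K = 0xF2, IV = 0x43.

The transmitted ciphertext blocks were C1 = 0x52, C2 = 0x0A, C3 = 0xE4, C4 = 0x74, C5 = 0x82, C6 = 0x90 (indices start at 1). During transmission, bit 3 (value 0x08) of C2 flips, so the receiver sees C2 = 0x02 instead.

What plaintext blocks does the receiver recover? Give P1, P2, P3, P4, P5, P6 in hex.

P1 = 0x20, P2 = 0xE1, P3 = 0xD3, P4 = 0xA5, P5 = 0x47, P6 = 0xBF

CBC decryption: P_i = D(K, C_i) ⊕ C_{i−1}, with C_{0} = IV.
Only C2 changed, to 0x02. In CBC, a change in C_i garbles P_i and flips the same bit in P_{i+1}. Decrypting the received ciphertext:
P1: D(K, 0x52) = 0x63; 0x63 ⊕ 0x43 = 0x20.
P2: D(K, 0x02) = 0xB3; 0xB3 ⊕ 0x52 = 0xE1.
P3: D(K, 0xE4) = 0xD1; 0xD1 ⊕ 0x02 = 0xD3.
P4: D(K, 0x74) = 0x41; 0x41 ⊕ 0xE4 = 0xA5.
P5: D(K, 0x82) = 0x33; 0x33 ⊕ 0x74 = 0x47.
P6: D(K, 0x90) = 0x3D; 0x3D ⊕ 0x82 = 0xBF.
Blocks that differ from the original plaintext: P2, P3.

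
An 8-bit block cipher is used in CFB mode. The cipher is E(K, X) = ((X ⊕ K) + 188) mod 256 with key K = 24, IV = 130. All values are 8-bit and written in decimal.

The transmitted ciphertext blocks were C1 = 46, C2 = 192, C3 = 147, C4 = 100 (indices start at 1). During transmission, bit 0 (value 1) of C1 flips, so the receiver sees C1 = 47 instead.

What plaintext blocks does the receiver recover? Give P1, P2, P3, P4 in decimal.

P1 = 121, P2 = 51, P3 = 7, P4 = 35

CFB decryption: P_i = C_i ⊕ E(K, C_{i−1}), with C_{0} = IV.
Only C1 changed, to 47. In CFB, a change in C_i flips the same bit in P_i and garbles P_{i+1}. Decrypting the received ciphertext:
P1: E(K, 130) = 86; 47 ⊕ 86 = 121.
P2: E(K, 47) = 243; 192 ⊕ 243 = 51.
P3: E(K, 192) = 148; 147 ⊕ 148 = 7.
P4: E(K, 147) = 71; 100 ⊕ 71 = 35.
Blocks that differ from the original plaintext: P1, P2.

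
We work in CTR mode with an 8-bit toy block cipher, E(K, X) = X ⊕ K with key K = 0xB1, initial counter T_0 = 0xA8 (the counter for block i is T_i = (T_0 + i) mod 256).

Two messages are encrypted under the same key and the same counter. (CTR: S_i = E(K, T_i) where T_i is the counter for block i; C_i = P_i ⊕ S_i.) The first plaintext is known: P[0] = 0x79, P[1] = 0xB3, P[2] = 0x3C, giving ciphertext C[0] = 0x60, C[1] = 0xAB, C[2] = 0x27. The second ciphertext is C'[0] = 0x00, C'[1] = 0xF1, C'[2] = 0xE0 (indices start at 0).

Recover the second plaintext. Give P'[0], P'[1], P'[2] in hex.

In CTR with a reused counter, both messages share the same keystream S_i, so C_i ⊕ C'_i = P_i ⊕ P'_i and thus P'_i = P_i ⊕ C_i ⊕ C'_i.
P'[0]: 0x79 ⊕ 0x60 ⊕ 0x00 = 0x19.
P'[1]: 0xB3 ⊕ 0xAB ⊕ 0xF1 = 0xE9.
P'[2]: 0x3C ⊕ 0x27 ⊕ 0xE0 = 0xFB.

P'[0] = 0x19, P'[1] = 0xE9, P'[2] = 0xFB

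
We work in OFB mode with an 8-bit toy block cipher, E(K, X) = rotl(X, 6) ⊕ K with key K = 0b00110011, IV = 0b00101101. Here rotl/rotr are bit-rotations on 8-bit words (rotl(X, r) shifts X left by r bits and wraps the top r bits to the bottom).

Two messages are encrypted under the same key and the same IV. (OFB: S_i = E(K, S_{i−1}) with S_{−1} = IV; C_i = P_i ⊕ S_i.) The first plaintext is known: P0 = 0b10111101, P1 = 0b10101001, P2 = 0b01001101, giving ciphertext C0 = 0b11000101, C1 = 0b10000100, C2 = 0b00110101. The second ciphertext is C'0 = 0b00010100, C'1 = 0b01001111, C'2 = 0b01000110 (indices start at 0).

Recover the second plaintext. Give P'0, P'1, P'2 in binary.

In OFB with a reused IV, both messages share the same keystream S_i, so C_i ⊕ C'_i = P_i ⊕ P'_i and thus P'_i = P_i ⊕ C_i ⊕ C'_i.
P'0: 0b10111101 ⊕ 0b11000101 ⊕ 0b00010100 = 0b01101100.
P'1: 0b10101001 ⊕ 0b10000100 ⊕ 0b01001111 = 0b01100010.
P'2: 0b01001101 ⊕ 0b00110101 ⊕ 0b01000110 = 0b00111110.

P'0 = 0b01101100, P'1 = 0b01100010, P'2 = 0b00111110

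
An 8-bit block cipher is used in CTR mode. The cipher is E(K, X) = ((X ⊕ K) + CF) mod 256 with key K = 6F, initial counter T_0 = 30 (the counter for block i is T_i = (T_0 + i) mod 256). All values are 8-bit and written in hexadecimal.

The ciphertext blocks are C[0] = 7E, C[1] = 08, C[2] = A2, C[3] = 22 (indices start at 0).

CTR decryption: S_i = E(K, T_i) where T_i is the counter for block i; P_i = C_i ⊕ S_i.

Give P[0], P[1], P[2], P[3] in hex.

P[0] = 50, P[1] = 25, P[2] = 8E, P[3] = 09

P[0]: T = 30, S = E(K, T) = 2E; 7E ⊕ 2E = 50.
P[1]: T = 31, S = E(K, T) = 2D; 08 ⊕ 2D = 25.
P[2]: T = 32, S = E(K, T) = 2C; A2 ⊕ 2C = 8E.
P[3]: T = 33, S = E(K, T) = 2B; 22 ⊕ 2B = 09.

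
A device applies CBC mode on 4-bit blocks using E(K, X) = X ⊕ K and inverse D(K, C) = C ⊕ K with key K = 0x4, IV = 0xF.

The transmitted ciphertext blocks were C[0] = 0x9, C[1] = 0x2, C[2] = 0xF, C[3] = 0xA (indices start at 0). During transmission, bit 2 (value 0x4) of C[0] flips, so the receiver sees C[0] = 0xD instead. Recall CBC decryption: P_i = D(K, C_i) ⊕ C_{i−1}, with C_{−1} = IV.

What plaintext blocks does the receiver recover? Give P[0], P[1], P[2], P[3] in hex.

Only C[0] changed, to 0xD. In CBC, a change in C_i garbles P_i and flips the same bit in P_{i+1}. Decrypting the received ciphertext:
P[0]: D(K, 0xD) = 0x9; 0x9 ⊕ 0xF = 0x6.
P[1]: D(K, 0x2) = 0x6; 0x6 ⊕ 0xD = 0xB.
P[2]: D(K, 0xF) = 0xB; 0xB ⊕ 0x2 = 0x9.
P[3]: D(K, 0xA) = 0xE; 0xE ⊕ 0xF = 0x1.
Blocks that differ from the original plaintext: P[0], P[1].

P[0] = 0x6, P[1] = 0xB, P[2] = 0x9, P[3] = 0x1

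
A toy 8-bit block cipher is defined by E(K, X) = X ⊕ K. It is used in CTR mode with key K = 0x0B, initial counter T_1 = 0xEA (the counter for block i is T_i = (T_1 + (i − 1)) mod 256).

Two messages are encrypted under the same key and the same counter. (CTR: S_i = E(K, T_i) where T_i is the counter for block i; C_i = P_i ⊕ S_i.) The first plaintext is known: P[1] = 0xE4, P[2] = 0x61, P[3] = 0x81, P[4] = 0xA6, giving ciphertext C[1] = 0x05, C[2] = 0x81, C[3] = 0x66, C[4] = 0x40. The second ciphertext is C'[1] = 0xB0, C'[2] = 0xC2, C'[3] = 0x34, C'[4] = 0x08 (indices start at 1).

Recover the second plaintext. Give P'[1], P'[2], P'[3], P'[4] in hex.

In CTR with a reused counter, both messages share the same keystream S_i, so C_i ⊕ C'_i = P_i ⊕ P'_i and thus P'_i = P_i ⊕ C_i ⊕ C'_i.
P'[1]: 0xE4 ⊕ 0x05 ⊕ 0xB0 = 0x51.
P'[2]: 0x61 ⊕ 0x81 ⊕ 0xC2 = 0x22.
P'[3]: 0x81 ⊕ 0x66 ⊕ 0x34 = 0xD3.
P'[4]: 0xA6 ⊕ 0x40 ⊕ 0x08 = 0xEE.

P'[1] = 0x51, P'[2] = 0x22, P'[3] = 0xD3, P'[4] = 0xEE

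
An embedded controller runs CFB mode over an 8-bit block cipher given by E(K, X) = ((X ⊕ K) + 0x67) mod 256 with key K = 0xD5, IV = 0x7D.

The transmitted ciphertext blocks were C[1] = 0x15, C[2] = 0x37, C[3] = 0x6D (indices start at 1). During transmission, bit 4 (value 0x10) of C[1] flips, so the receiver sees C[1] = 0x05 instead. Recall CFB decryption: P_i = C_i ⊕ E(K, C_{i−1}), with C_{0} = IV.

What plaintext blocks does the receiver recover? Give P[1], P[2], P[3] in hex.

Only C[1] changed, to 0x05. In CFB, a change in C_i flips the same bit in P_i and garbles P_{i+1}. Decrypting the received ciphertext:
P[1]: E(K, 0x7D) = 0x0F; 0x05 ⊕ 0x0F = 0x0A.
P[2]: E(K, 0x05) = 0x37; 0x37 ⊕ 0x37 = 0x00.
P[3]: E(K, 0x37) = 0x49; 0x6D ⊕ 0x49 = 0x24.
Blocks that differ from the original plaintext: P[1], P[2].

P[1] = 0x0A, P[2] = 0x00, P[3] = 0x24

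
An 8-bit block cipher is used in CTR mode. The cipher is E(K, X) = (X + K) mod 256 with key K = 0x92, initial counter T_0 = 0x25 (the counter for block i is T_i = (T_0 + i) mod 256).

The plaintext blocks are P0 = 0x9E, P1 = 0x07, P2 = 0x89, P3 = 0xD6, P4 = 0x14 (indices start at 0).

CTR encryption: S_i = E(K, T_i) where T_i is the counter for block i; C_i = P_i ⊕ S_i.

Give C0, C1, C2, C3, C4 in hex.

C0: T = 0x25, S = E(K, T) = 0xB7; 0x9E ⊕ 0xB7 = 0x29.
C1: T = 0x26, S = E(K, T) = 0xB8; 0x07 ⊕ 0xB8 = 0xBF.
C2: T = 0x27, S = E(K, T) = 0xB9; 0x89 ⊕ 0xB9 = 0x30.
C3: T = 0x28, S = E(K, T) = 0xBA; 0xD6 ⊕ 0xBA = 0x6C.
C4: T = 0x29, S = E(K, T) = 0xBB; 0x14 ⊕ 0xBB = 0xAF.

C0 = 0x29, C1 = 0xBF, C2 = 0x30, C3 = 0x6C, C4 = 0xAF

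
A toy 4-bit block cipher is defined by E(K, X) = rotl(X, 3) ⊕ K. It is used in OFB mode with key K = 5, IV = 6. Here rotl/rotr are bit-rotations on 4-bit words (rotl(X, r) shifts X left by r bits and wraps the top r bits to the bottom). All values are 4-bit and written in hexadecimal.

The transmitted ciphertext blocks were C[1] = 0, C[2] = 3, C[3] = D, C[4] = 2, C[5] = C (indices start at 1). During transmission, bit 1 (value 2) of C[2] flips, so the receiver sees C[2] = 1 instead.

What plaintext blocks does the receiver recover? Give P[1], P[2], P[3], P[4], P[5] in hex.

P[1] = 6, P[2] = 7, P[3] = B, P[4] = 4, P[5] = A

OFB decryption: S_i = E(K, S_{i−1}) with S_{0} = IV; P_i = C_i ⊕ S_i.
Only C[2] changed, to 1. In OFB, a change in C_i flips the same bit in P_i only; the keystream is unaffected. Decrypting the received ciphertext:
P[1]: S = E(K, 6) = 6; 0 ⊕ 6 = 6.
P[2]: S = E(K, 6) = 6; 1 ⊕ 6 = 7.
P[3]: S = E(K, 6) = 6; D ⊕ 6 = B.
P[4]: S = E(K, 6) = 6; 2 ⊕ 6 = 4.
P[5]: S = E(K, 6) = 6; C ⊕ 6 = A.
Blocks that differ from the original plaintext: P[2].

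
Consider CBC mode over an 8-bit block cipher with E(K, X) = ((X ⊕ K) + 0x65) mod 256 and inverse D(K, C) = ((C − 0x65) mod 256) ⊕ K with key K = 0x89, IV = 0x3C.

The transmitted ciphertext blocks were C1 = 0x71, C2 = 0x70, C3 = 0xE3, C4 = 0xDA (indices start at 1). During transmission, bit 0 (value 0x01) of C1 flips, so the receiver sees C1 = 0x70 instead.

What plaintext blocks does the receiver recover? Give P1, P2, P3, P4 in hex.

P1 = 0xBE, P2 = 0xF2, P3 = 0x87, P4 = 0x1F

CBC decryption: P_i = D(K, C_i) ⊕ C_{i−1}, with C_{0} = IV.
Only C1 changed, to 0x70. In CBC, a change in C_i garbles P_i and flips the same bit in P_{i+1}. Decrypting the received ciphertext:
P1: D(K, 0x70) = 0x82; 0x82 ⊕ 0x3C = 0xBE.
P2: D(K, 0x70) = 0x82; 0x82 ⊕ 0x70 = 0xF2.
P3: D(K, 0xE3) = 0xF7; 0xF7 ⊕ 0x70 = 0x87.
P4: D(K, 0xDA) = 0xFC; 0xFC ⊕ 0xE3 = 0x1F.
Blocks that differ from the original plaintext: P1, P2.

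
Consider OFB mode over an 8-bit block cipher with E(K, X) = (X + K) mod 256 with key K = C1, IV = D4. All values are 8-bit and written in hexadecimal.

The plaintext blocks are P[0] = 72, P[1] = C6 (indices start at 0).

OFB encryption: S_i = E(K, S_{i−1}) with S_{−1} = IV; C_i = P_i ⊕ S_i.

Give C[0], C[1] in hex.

C[0]: S = E(K, D4) = 95; 72 ⊕ 95 = E7.
C[1]: S = E(K, 95) = 56; C6 ⊕ 56 = 90.

C[0] = E7, C[1] = 90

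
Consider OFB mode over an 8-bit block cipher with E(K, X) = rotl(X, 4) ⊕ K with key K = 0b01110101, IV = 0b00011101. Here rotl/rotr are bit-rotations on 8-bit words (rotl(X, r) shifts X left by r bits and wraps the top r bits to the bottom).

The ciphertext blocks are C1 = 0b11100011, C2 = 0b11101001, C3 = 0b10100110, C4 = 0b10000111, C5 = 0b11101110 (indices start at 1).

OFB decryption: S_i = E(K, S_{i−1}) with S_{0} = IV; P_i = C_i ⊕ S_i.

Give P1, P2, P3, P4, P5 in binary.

P1 = 0b01000111, P2 = 0b11010110, P3 = 0b00100000, P4 = 0b10011010, P5 = 0b01001010

P1: S = E(K, 0b00011101) = 0b10100100; 0b11100011 ⊕ 0b10100100 = 0b01000111.
P2: S = E(K, 0b10100100) = 0b00111111; 0b11101001 ⊕ 0b00111111 = 0b11010110.
P3: S = E(K, 0b00111111) = 0b10000110; 0b10100110 ⊕ 0b10000110 = 0b00100000.
P4: S = E(K, 0b10000110) = 0b00011101; 0b10000111 ⊕ 0b00011101 = 0b10011010.
P5: S = E(K, 0b00011101) = 0b10100100; 0b11101110 ⊕ 0b10100100 = 0b01001010.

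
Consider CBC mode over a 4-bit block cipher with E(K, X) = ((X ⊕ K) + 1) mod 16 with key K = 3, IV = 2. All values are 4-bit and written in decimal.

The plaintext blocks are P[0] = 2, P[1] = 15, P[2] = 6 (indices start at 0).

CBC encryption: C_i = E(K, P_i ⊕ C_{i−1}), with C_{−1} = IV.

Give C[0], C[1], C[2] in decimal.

C[0] = 4, C[1] = 9, C[2] = 13

C[0]: P[0] ⊕ 2 = 0; E(K, 0) = 4.
C[1]: P[1] ⊕ 4 = 11; E(K, 11) = 9.
C[2]: P[2] ⊕ 9 = 15; E(K, 15) = 13.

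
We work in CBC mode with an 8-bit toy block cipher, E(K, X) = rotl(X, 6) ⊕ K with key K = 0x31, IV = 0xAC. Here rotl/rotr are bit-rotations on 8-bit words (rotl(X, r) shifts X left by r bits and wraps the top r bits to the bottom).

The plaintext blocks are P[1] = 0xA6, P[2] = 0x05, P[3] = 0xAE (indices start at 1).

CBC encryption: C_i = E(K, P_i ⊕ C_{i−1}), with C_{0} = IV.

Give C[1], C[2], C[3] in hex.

C[1]: P[1] ⊕ 0xAC = 0x0A; E(K, 0x0A) = 0xB3.
C[2]: P[2] ⊕ 0xB3 = 0xB6; E(K, 0xB6) = 0x9C.
C[3]: P[3] ⊕ 0x9C = 0x32; E(K, 0x32) = 0xBD.

C[1] = 0xB3, C[2] = 0x9C, C[3] = 0xBD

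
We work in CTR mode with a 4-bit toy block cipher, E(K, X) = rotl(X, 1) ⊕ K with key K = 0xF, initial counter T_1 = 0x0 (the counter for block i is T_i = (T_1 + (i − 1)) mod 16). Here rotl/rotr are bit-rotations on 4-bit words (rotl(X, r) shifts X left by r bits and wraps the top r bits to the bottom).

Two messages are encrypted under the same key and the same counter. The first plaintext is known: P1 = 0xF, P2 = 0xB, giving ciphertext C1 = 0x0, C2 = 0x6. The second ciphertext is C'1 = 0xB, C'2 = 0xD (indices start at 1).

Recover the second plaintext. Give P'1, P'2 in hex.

In CTR with a reused counter, both messages share the same keystream S_i, so C_i ⊕ C'_i = P_i ⊕ P'_i and thus P'_i = P_i ⊕ C_i ⊕ C'_i.
P'1: 0xF ⊕ 0x0 ⊕ 0xB = 0x4.
P'2: 0xB ⊕ 0x6 ⊕ 0xD = 0x0.

P'1 = 0x4, P'2 = 0x0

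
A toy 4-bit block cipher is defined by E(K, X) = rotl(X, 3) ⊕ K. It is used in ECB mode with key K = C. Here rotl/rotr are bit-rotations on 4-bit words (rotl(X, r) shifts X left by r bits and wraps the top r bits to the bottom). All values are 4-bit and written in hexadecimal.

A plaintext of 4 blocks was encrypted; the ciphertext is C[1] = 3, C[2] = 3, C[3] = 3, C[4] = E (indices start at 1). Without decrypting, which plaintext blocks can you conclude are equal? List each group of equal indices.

P[1] = P[2] = P[3]

ECB encrypts each block independently with the same key, so equal ciphertext blocks imply equal plaintext blocks.
C[1] = C[2] = C[3] = 3, so P[1] = P[2] = P[3].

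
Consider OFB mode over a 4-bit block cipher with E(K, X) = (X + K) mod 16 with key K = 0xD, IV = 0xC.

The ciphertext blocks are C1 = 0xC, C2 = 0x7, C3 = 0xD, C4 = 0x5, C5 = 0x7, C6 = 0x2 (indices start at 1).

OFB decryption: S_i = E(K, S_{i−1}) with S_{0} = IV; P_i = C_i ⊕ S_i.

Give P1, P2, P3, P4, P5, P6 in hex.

P1 = 0x5, P2 = 0x1, P3 = 0xE, P4 = 0x5, P5 = 0xA, P6 = 0x8

P1: S = E(K, 0xC) = 0x9; 0xC ⊕ 0x9 = 0x5.
P2: S = E(K, 0x9) = 0x6; 0x7 ⊕ 0x6 = 0x1.
P3: S = E(K, 0x6) = 0x3; 0xD ⊕ 0x3 = 0xE.
P4: S = E(K, 0x3) = 0x0; 0x5 ⊕ 0x0 = 0x5.
P5: S = E(K, 0x0) = 0xD; 0x7 ⊕ 0xD = 0xA.
P6: S = E(K, 0xD) = 0xA; 0x2 ⊕ 0xA = 0x8.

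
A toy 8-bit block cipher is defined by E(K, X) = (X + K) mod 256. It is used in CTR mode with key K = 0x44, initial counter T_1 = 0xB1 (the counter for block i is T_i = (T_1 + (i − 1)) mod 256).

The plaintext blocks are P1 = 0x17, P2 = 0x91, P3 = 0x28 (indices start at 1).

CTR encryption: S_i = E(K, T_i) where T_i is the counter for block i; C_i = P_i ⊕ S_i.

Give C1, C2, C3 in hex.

C1: T = 0xB1, S = E(K, T) = 0xF5; 0x17 ⊕ 0xF5 = 0xE2.
C2: T = 0xB2, S = E(K, T) = 0xF6; 0x91 ⊕ 0xF6 = 0x67.
C3: T = 0xB3, S = E(K, T) = 0xF7; 0x28 ⊕ 0xF7 = 0xDF.

C1 = 0xE2, C2 = 0x67, C3 = 0xDF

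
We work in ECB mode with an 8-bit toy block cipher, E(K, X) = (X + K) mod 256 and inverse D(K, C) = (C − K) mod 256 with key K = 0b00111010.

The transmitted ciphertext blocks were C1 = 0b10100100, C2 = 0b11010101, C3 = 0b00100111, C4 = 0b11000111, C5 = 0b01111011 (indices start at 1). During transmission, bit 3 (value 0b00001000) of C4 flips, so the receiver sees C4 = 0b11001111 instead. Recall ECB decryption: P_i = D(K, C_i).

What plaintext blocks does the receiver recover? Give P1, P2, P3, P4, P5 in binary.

P1 = 0b01101010, P2 = 0b10011011, P3 = 0b11101101, P4 = 0b10010101, P5 = 0b01000001

Only C4 changed, to 0b11001111. In ECB, a change in C_i affects only P_i. Decrypting the received ciphertext:
P1: D(K, 0b10100100) = 0b01101010.
P2: D(K, 0b11010101) = 0b10011011.
P3: D(K, 0b00100111) = 0b11101101.
P4: D(K, 0b11001111) = 0b10010101.
P5: D(K, 0b01111011) = 0b01000001.
Blocks that differ from the original plaintext: P4.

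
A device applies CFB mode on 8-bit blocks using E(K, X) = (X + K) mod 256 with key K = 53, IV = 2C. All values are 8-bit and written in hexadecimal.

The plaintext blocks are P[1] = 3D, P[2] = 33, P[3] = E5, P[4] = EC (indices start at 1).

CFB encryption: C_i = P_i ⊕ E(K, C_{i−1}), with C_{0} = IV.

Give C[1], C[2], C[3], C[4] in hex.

C[1]: E(K, 2C) = 7F; 3D ⊕ 7F = 42.
C[2]: E(K, 42) = 95; 33 ⊕ 95 = A6.
C[3]: E(K, A6) = F9; E5 ⊕ F9 = 1C.
C[4]: E(K, 1C) = 6F; EC ⊕ 6F = 83.

C[1] = 42, C[2] = A6, C[3] = 1C, C[4] = 83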